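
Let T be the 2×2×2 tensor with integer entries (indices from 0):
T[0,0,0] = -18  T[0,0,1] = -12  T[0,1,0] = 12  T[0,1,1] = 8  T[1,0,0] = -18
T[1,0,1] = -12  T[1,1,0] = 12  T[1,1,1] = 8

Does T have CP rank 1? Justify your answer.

If T = a ⊗ b ⊗ c then every fibre of T is a multiple of the corresponding factor, so read the factors off the fibres through the nonzero entry T[0,0,0] = -18.
The mode-1 fibre T[:,0,0] = [-18, -18] gives a = (1, 1) (primitive direction); the mode-2 fibre T[0,:,0] = [-18, 12] gives b = (3, -2); then c[k] = T[0,0,k] / (a[0]·b[0]) = [-18, -12] / 3 = (-6, -4).
Expanding (1, 1) ⊗ (3, -2) ⊗ (-6, -4) reproduces all 8 entries of T, so T = (1, 1) ⊗ (3, -2) ⊗ (-6, -4) and rank(T) ≤ 1.
Equivalently every frontal slice T[:,:,k] is c[k] times the rank-1 matrix (1, 1) ⊗ (3, -2). So T has rank 1 (it is nonzero).

Yes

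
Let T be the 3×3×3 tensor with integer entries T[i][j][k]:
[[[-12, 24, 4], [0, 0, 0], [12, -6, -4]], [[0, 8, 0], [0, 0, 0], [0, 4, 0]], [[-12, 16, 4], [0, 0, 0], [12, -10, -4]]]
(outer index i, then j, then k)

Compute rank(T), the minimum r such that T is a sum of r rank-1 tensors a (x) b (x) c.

2

Lower bound: in the mode-1 unfolding of T (rows indexed by i, columns by (j,k)) the 2×2 minor on rows i ∈ {0, 1}, columns (j,k) ∈ {(0,0), (0,1)} is det [[-12, 24], [0, 8]] = -96 ≠ 0, so that unfolding has rank ≥ 2 and hence rank(T) ≥ 2 (CP rank is at least every unfolding rank, though it can be larger).
Upper bound: with S_k = T[:,:,k], the two rank-1 terms a₁b₁ᵀ, a₂b₂ᵀ are the rank-1 members of the pencil x·S₀ + y·S₁.
The 2×2 minor of x·S₀ + y·S₁ on rows {0,1}, columns {0,2} is −144·xy + 144·y² = (-144)·(x − y)(y), vanishing at (x:y) = (1:1) and (1:0).
M₁ = S₀ + S₁ = [[12, 0, 6], [8, 0, 4], [4, 0, 2]] = 2·(3, 2, 1)(2, 0, 1)ᵀ and M₂ = S₀ = [[-12, 0, 12], [0, 0, 0], [-12, 0, 12]] = (-12)·(1, 0, 1)(1, 0, -1)ᵀ, so take a₁ = (3, 2, 1), b₁ = (2, 0, 1), a₂ = (1, 0, 1), b₂ = (1, 0, -1).
Each slice is an integer combination of E₁ = a₁b₁ᵀ and E₂ = a₂b₂ᵀ: S₀ = −12·E₂, S₁ = 2·E₁ + 12·E₂, S₂ = 4·E₂; reading off coefficients, c₁ = (0, 2, 0) and c₂ = (-12, 12, 4).
Hence T = (3, 2, 1) (x) (2, 0, 1) (x) (0, 2, 0) + (1, 0, 1) (x) (1, 0, -1) (x) (-12, 12, 4), so rank(T) ≤ 2.
These bounds meet, so rank(T) = 2.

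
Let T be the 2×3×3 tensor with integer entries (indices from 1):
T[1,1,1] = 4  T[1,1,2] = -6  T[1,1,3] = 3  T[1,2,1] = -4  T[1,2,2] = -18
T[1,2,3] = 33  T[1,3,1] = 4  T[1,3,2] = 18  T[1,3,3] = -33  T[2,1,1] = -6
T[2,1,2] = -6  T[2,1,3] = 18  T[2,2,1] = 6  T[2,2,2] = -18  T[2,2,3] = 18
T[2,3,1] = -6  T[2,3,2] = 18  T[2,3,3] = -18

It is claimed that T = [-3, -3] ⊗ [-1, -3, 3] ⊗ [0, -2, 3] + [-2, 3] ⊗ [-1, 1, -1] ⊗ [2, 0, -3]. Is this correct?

Reconstruct entrywise from the claimed factors. For example, T[1,1,1] = 4 and Σₗ aₗ[1]bₗ[1]cₗ[1] = (-3)·(-1)·(0) + (-2)·(-1)·(2) = 4; checking all 18 entries, every one matches. The claim holds.

Yes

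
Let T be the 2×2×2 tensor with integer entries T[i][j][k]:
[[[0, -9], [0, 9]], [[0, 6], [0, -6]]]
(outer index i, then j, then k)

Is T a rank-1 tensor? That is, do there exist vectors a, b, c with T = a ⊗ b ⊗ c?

Yes

If T = a ⊗ b ⊗ c then every fibre of T is a multiple of the corresponding factor, so read the factors off the fibres through the nonzero entry T[0,0,1] = -9.
The mode-1 fibre T[:,0,1] = [-9, 6] gives a = [3, -2] (primitive direction); the mode-2 fibre T[0,:,1] = [-9, 9] gives b = [1, -1]; then c[k] = T[0,0,k] / (a[0]·b[0]) = [0, -9] / 3 = [0, -3].
Expanding [3, -2] ⊗ [1, -1] ⊗ [0, -3] reproduces all 8 entries of T, so T = [3, -2] ⊗ [1, -1] ⊗ [0, -3] and rank(T) ≤ 1.
Equivalently every frontal slice T[:,:,k] is c[k] times the rank-1 matrix [3, -2] ⊗ [1, -1]. So T has rank 1 (it is nonzero).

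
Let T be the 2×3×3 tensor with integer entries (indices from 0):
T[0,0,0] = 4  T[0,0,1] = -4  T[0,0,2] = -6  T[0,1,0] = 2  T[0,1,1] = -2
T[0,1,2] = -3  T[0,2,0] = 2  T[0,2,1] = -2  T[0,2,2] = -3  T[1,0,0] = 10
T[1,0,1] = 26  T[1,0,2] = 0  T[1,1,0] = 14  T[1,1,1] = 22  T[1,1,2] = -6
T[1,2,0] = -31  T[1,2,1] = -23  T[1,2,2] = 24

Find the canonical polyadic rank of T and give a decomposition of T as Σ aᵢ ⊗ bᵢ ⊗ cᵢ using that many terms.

rank(T) = 2

Lower bound: in the mode-1 unfolding of T (rows indexed by i, columns by (j,k)) the 2×2 minor on rows i ∈ {0, 1}, columns (j,k) ∈ {(0,0), (0,1)} is det [[4, -4], [10, 26]] = 144 ≠ 0, so that unfolding has rank ≥ 2 and hence rank(T) ≥ 2 (CP rank is at least every unfolding rank, though it can be larger).
Upper bound: with S_k = T[:,:,k], the two rank-1 terms a₁b₁ᵀ, a₂b₂ᵀ are the rank-1 members of the pencil x·S₀ + y·S₁.
The 2×2 minor of x·S₀ + y·S₁ on rows {0,1}, columns {0,1} is 36·x² − 36·y² = 36·(x − y)(x + y), vanishing at (x:y) = (1:1) and (1:-1).
M₁ = S₀ + S₁ = [[0, 0, 0], [36, 36, -54]] = 18·[0, 1][2, 2, -3]ᵀ and M₂ = S₀ − S₁ = [[8, 4, 4], [-16, -8, -8]] = 4·[1, -2][2, 1, 1]ᵀ, so take a₁ = [0, 1], b₁ = [2, 2, -3], a₂ = [1, -2], b₂ = [2, 1, 1].
Each slice is an integer combination of E₁ = a₁b₁ᵀ and E₂ = a₂b₂ᵀ: S₀ = 9·E₁ + 2·E₂, S₁ = 9·E₁ − 2·E₂, S₂ = −6·E₁ − 3·E₂; reading off coefficients, c₁ = [9, 9, -6] and c₂ = [2, -2, -3].
Hence T = [0, 1] ⊗ [2, 2, -3] ⊗ [9, 9, -6] + [1, -2] ⊗ [2, 1, 1] ⊗ [2, -2, -3], so rank(T) ≤ 2.
These bounds meet, so rank(T) = 2.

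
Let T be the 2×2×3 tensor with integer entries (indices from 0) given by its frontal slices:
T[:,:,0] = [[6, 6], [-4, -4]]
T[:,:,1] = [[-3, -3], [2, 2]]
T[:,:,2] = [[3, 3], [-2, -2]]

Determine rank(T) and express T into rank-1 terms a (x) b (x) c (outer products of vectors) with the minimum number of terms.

Lower bound: T ≠ 0 (e.g. T[0,0,0] = 6), so rank(T) ≥ 1.
Upper bound: if T = a (x) b (x) c then every fibre of T is a multiple of the corresponding factor, so read the factors off the fibres through the nonzero entry T[0,0,0] = 6.
The mode-1 fibre T[:,0,0] = [6, -4] gives a = [3, -2] (primitive direction); the mode-2 fibre T[0,:,0] = [6, 6] gives b = [1, 1]; then c[k] = T[0,0,k] / (a[0]·b[0]) = [6, -3, 3] / 3 = [2, -1, 1].
Expanding [3, -2] (x) [1, 1] (x) [2, -1, 1] reproduces all 12 entries of T, so T = [3, -2] (x) [1, 1] (x) [2, -1, 1] and rank(T) ≤ 1.
These bounds meet, so rank(T) = 1.

rank(T) = 1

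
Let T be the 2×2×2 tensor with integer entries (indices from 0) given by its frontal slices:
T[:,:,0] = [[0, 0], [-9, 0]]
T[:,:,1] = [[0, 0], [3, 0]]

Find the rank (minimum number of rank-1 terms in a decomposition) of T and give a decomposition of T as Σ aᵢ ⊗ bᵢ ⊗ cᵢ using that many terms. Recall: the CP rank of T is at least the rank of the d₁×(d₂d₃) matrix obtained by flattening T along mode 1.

rank(T) = 1

Lower bound: T ≠ 0 (e.g. T[1,0,0] = -9), so rank(T) ≥ 1.
Upper bound: if T = a ⊗ b ⊗ c then every fibre of T is a multiple of the corresponding factor, so read the factors off the fibres through the nonzero entry T[1,0,0] = -9.
The mode-1 fibre T[:,0,0] = [0, -9] gives a = [0, 1] (primitive direction); the mode-2 fibre T[1,:,0] = [-9, 0] gives b = [1, 0]; then c[k] = T[1,0,k] / (a[1]·b[0]) = [-9, 3] / 1 = [-9, 3].
Expanding [0, 1] ⊗ [1, 0] ⊗ [-9, 3] reproduces all 8 entries of T, so T = [0, 1] ⊗ [1, 0] ⊗ [-9, 3] and rank(T) ≤ 1.
These bounds meet, so rank(T) = 1.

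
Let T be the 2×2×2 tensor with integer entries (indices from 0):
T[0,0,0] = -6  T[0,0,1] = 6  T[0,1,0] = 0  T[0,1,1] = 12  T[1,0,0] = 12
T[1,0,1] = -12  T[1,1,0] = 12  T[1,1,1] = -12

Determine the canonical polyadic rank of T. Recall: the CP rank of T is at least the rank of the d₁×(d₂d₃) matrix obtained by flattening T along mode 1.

Lower bound: the mode-3 unfolding of T (rows indexed by k, columns by (i,j) = (0,0), (0,1), (1,0), (1,1)) is [[-6, 0, 12, 12], [6, 12, -12, -12]].
There the 2×2 minor on rows k ∈ {0, 1}, columns (i,j) ∈ {(0,0), (0,1)} is det [[-6, 0], [6, 12]] = -72 ≠ 0, so this unfolding has rank ≥ 2; CP rank is at least every unfolding rank, so rank(T) ≥ 2. (Unfolding ranks only ever bound the CP rank from below — rank(T) can be strictly larger than all of them — so the matching upper bound has to come from an explicit 2-term decomposition.)
Upper bound — finding two terms. Write S_k = T[:,:,k] for the frontal slices: S₀ = [[-6, 0], [12, 12]], S₁ = [[6, 12], [-12, -12]].
If T = a₁ (x) b₁ (x) c₁ + a₂ (x) b₂ (x) c₂ then each S_k = c₁[k]·a₁b₁ᵀ + c₂[k]·a₂b₂ᵀ. S₀ and S₁ are linearly independent, so a₁b₁ᵀ and a₂b₂ᵀ must span the same plane of matrices: they are the rank-1 matrices of the form x·S₀ + y·S₁.
det(x·S₀ + y·S₁) is −72·x² + 72·y² = (-72)·(x − y)(x + y), vanishing at (x:y) = (1:1) and (1:-1).
M₁ = S₀ + S₁ = [[0, 12], [0, 0]] = 12·[1, 0][0, 1]ᵀ and M₂ = S₀ − S₁ = [[-12, -12], [24, 24]] = (-12)·[1, -2][1, 1]ᵀ, so take a₁ = [1, 0], b₁ = [0, 1], a₂ = [1, -2], b₂ = [1, 1].
Each slice is an integer combination of E₁ = a₁b₁ᵀ and E₂ = a₂b₂ᵀ: S₀ = 6·E₁ − 6·E₂, S₁ = 6·E₁ + 6·E₂; reading off coefficients, c₁ = [6, 6] and c₂ = [-6, 6].
Hence T = [1, 0] (x) [0, 1] (x) [6, 6] + [1, -2] (x) [1, 1] (x) [-6, 6], so rank(T) ≤ 2.
These bounds meet, so rank(T) = 2.

2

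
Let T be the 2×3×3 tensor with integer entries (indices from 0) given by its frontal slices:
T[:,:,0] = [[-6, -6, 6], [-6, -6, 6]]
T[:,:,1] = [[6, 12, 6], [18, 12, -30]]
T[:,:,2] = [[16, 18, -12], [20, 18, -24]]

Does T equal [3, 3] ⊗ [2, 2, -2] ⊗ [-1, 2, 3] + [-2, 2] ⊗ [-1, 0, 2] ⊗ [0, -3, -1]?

No

Reconstruct entry (0,2,1) from the claimed factors: Σₗ aₗ[0]bₗ[2]cₗ[1] = (3)·(-2)·(2) + (-2)·(2)·(-3) = 0, but T[0,2,1] = 6. The claim is false.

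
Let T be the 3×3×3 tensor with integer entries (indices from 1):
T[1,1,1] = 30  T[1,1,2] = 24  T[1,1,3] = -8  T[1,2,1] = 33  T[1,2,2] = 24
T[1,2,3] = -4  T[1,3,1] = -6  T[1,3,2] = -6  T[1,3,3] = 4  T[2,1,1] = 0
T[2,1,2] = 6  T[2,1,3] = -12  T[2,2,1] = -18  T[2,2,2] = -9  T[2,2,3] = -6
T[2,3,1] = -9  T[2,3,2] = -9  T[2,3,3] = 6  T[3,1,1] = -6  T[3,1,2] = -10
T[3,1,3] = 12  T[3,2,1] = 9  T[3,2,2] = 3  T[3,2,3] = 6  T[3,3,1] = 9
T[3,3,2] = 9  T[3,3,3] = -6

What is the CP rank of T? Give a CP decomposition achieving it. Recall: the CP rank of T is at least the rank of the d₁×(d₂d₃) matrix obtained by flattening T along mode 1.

rank(T) = 2

Lower bound: the mode-3 unfolding of T (rows indexed by k, columns by (i,j) = (1,1), (1,2), (1,3), (2,1), (2,2), (2,3), (3,1), (3,2), (3,3)) is [[30, 33, -6, 0, -18, -9, -6, 9, 9], [24, 24, -6, 6, -9, -9, -10, 3, 9], [-8, -4, 4, -12, -6, 6, 12, 6, -6]].
There the 2×2 minor on rows k ∈ {1, 2}, columns (i,j) ∈ {(1,1), (1,2)} is det [[30, 33], [24, 24]] = -72 ≠ 0, so this unfolding has rank ≥ 2; CP rank is at least every unfolding rank, so rank(T) ≥ 2. (Unfolding ranks only ever bound the CP rank from below — rank(T) can be strictly larger than all of them — so the matching upper bound has to come from an explicit 2-term decomposition.)
Upper bound — finding two terms. Write S_k = T[:,:,k] for the frontal slices: S₁ = [[30, 33, -6], [0, -18, -9], [-6, 9, 9]], S₂ = [[24, 24, -6], [6, -9, -9], [-10, 3, 9]], S₃ = [[-8, -4, 4], [-12, -6, 6], [12, 6, -6]].
If T = a₁ ⊗ b₁ ⊗ c₁ + a₂ ⊗ b₂ ⊗ c₂ then each S_k = c₁[k]·a₁b₁ᵀ + c₂[k]·a₂b₂ᵀ. S₁ and S₂ are linearly independent, so a₁b₁ᵀ and a₂b₂ᵀ must span the same plane of matrices: they are the rank-1 matrices of the form x·S₁ + y·S₂.
The 2×2 minor of x·S₁ + y·S₂ on rows {1,2}, columns {1,2} is −540·x² − 900·xy − 360·y² = (-180)·(3·x + 2·y)(x + y), vanishing at (x:y) = (2:-3) and (1:-1).
M₁ = 2·S₁ − 3·S₂ = [[-12, -6, 6], [-18, -9, 9], [18, 9, -9]] = (-3)·(2, 3, -3)(2, 1, -1)ᵀ and M₂ = S₁ − S₂ = [[6, 9, 0], [-6, -9, 0], [4, 6, 0]] = (3, -3, 2)(2, 3, 0)ᵀ, so take a₁ = (2, 3, -3), b₁ = (2, 1, -1), a₂ = (3, -3, 2), b₂ = (2, 3, 0).
Each slice is an integer combination of E₁ = a₁b₁ᵀ and E₂ = a₂b₂ᵀ: S₁ = 3·E₁ + 3·E₂, S₂ = 3·E₁ + 2·E₂, S₃ = −2·E₁; reading off coefficients, c₁ = (3, 3, -2) and c₂ = (3, 2, 0).
Hence T = (2, 3, -3) ⊗ (2, 1, -1) ⊗ (3, 3, -2) + (3, -3, 2) ⊗ (2, 3, 0) ⊗ (3, 2, 0), so rank(T) ≤ 2.
These bounds meet, so rank(T) = 2.
Check entry T[2,2,2] = -9: (3)·(1)·(3) + (-3)·(3)·(2) = -9.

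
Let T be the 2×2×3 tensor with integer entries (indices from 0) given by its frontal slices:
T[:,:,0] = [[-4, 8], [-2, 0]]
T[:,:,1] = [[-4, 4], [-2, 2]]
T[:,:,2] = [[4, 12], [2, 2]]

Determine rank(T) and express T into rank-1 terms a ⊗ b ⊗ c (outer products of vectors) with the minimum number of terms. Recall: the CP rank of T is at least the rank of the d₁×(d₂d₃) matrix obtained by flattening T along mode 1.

Lower bound: the mode-3 unfolding of T (rows indexed by k, columns by (i,j) = (0,0), (0,1), (1,0), (1,1)) is [[-4, 8, -2, 0], [-4, 4, -2, 2], [4, 12, 2, 2]].
There the 3×3 minor on rows k ∈ {0, 1, 2}, columns (i,j) ∈ {(0,0), (0,1), (1,1)} is det [[-4, 8, 0], [-4, 4, 2], [4, 12, 2]] = 192 ≠ 0, so this unfolding has rank ≥ 3; CP rank is at least every unfolding rank, so rank(T) ≥ 3. (This is only a lower bound: in general the CP rank may exceed every unfolding rank, so we still need to exhibit 3 rank-1 terms summing to T.)
Upper bound: T is a sum of 3 rank-1 terms, T = (2, -1) ⊗ (0, 1) ⊗ (2, 0, 2) + (2, 1) ⊗ (0, 1) ⊗ (4, 4, 2) + (2, 1) ⊗ (1, 1) ⊗ (-2, -2, 2) (written with every a and b primitive with positive leading entry and the scale carried by c; CP decompositions are not unique, and this one is verified by expanding entrywise), so rank(T) ≤ 3.
These bounds meet, so rank(T) = 3.
Check entry T[1,1,1] = 2: (-1)·(1)·(0) + (1)·(1)·(4) + (1)·(1)·(-2) = 2.

rank(T) = 3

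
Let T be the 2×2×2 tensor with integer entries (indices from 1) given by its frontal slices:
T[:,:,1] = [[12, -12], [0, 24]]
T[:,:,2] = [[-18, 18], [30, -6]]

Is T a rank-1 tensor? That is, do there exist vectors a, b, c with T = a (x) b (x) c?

No

The mode-3 unfolding of T (rows indexed by k, columns by (i,j) = (1,1), (1,2), (2,1), (2,2)) is [[12, -12, 0, 24], [-18, 18, 30, -6]].
There the 2×2 minor on rows k ∈ {1, 2}, columns (i,j) ∈ {(1,1), (2,1)} is det [[12, 0], [-18, 30]] = 360 ≠ 0, so this unfolding has rank ≥ 2; CP rank is at least every unfolding rank, so rank(T) ≥ 2.
In particular rank(T) ≥ 2 > 1, so T is not rank-1.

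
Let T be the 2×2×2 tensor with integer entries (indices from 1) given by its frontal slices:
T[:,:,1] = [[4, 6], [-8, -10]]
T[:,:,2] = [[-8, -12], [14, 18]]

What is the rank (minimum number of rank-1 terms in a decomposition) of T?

Lower bound: the mode-1 unfolding of T (rows indexed by i, columns by (j,k) = (1,1), (1,2), (2,1), (2,2)) is [[4, -8, 6, -12], [-8, 14, -10, 18]].
There the 2×2 minor on rows i ∈ {1, 2}, columns (j,k) ∈ {(1,1), (1,2)} is det [[4, -8], [-8, 14]] = -8 ≠ 0, so this unfolding has rank ≥ 2; CP rank is at least every unfolding rank, so rank(T) ≥ 2. (This is only a lower bound: in general the CP rank may exceed every unfolding rank, so we still need to exhibit 2 rank-1 terms summing to T.)
Upper bound — finding two terms. Write S_k = T[:,:,k] for the frontal slices: S₁ = [[4, 6], [-8, -10]], S₂ = [[-8, -12], [14, 18]].
If T = a₁ ⊗ b₁ ⊗ c₁ + a₂ ⊗ b₂ ⊗ c₂ then each S_k = c₁[k]·a₁b₁ᵀ + c₂[k]·a₂b₂ᵀ. S₁ and S₂ are linearly independent, so a₁b₁ᵀ and a₂b₂ᵀ must span the same plane of matrices: they are the rank-1 matrices of the form x·S₁ + y·S₂.
det(x·S₁ + y·S₂) is 8·x² − 28·xy + 24·y² = 4·(2·x − 3·y)(x − 2·y), vanishing at (x:y) = (3:2) and (2:1).
M₁ = 3·S₁ + 2·S₂ = [[-4, -6], [4, 6]] = (-2)·[1, -1][2, 3]ᵀ and M₂ = 2·S₁ + S₂ = [[0, 0], [-2, -2]] = (-2)·[0, 1][1, 1]ᵀ, so take a₁ = [1, -1], b₁ = [2, 3], a₂ = [0, 1], b₂ = [1, 1].
Each slice is an integer combination of E₁ = a₁b₁ᵀ and E₂ = a₂b₂ᵀ: S₁ = 2·E₁ − 4·E₂, S₂ = −4·E₁ + 6·E₂; reading off coefficients, c₁ = [2, -4] and c₂ = [-4, 6].
Hence T = [1, -1] ⊗ [2, 3] ⊗ [2, -4] + [0, 1] ⊗ [1, 1] ⊗ [-4, 6], so rank(T) ≤ 2.
These bounds meet, so rank(T) = 2.

2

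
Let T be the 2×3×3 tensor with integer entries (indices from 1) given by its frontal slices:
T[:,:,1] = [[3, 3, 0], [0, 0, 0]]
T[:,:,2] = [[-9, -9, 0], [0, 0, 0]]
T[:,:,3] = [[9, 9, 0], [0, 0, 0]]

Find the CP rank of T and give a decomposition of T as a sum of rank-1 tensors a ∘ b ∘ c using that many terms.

Lower bound: T ≠ 0 (e.g. T[1,1,1] = 3), so rank(T) ≥ 1.
Upper bound: if T = a ∘ b ∘ c then every fibre of T is a multiple of the corresponding factor, so read the factors off the fibres through the nonzero entry T[1,1,1] = 3.
The mode-1 fibre T[:,1,1] = [3, 0] gives a = [1, 0] (primitive direction); the mode-2 fibre T[1,:,1] = [3, 3, 0] gives b = [1, 1, 0]; then c[k] = T[1,1,k] / (a[1]·b[1]) = [3, -9, 9] / 1 = [3, -9, 9].
Expanding [1, 0] ∘ [1, 1, 0] ∘ [3, -9, 9] reproduces all 18 entries of T, so T = [1, 0] ∘ [1, 1, 0] ∘ [3, -9, 9] and rank(T) ≤ 1.
These bounds meet, so rank(T) = 1.
Check entry T[2,2,2] = 0: (0)·(1)·(-9) = 0.

rank(T) = 1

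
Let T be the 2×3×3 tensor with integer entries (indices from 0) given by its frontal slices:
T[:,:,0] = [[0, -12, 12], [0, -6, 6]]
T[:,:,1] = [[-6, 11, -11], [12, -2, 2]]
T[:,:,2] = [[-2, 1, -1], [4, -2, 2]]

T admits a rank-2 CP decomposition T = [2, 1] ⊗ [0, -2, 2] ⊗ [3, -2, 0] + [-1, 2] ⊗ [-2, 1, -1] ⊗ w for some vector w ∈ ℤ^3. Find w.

w = [0, -3, -1]

Subtract the known terms from T to get the rank-1 residual R = [-1, 2] ⊗ [-2, 1, -1] ⊗ w, so R[i,j,k] = a[i]·b[j]·w[k]. Pick indices with nonzero a[0]·b[0] = (-1)·(-2) = 2. Only the fibre through (0,0,·) is needed: R[0,0,:] = T[0,0,:] − Σₗ aₗ[0]bₗ[0]cₗ = [0, -6, -2] − (2)·(0)·[3, -2, 0] = [0, -6, -2]. Then w[k] = R[0,0,k] / 2 for each k, giving w = [0, -6, -2] / 2 = [0, -3, -1].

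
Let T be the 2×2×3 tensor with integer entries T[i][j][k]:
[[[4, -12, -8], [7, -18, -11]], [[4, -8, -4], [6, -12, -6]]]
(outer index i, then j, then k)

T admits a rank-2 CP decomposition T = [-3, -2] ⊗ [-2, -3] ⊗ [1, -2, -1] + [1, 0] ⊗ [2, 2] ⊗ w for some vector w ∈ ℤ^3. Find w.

w = [-1, 0, -1]

Subtract the known terms from T to get the rank-1 residual R = [1, 0] ⊗ [2, 2] ⊗ w, so R[i,j,k] = a[i]·b[j]·w[k]. Pick indices with nonzero a[0]·b[0] = (1)·(2) = 2. Only the fibre through (0,0,·) is needed: R[0,0,:] = T[0,0,:] − Σₗ aₗ[0]bₗ[0]cₗ = [4, -12, -8] − (-3)·(-2)·[1, -2, -1] = [-2, 0, -2]. Then w[k] = R[0,0,k] / 2 for each k, giving w = [-2, 0, -2] / 2 = [-1, 0, -1].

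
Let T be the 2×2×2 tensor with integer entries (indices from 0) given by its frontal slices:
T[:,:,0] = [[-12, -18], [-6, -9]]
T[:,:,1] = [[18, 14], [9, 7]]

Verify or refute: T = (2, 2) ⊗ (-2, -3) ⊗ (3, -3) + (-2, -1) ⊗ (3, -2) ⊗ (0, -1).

No

Reconstruct entry (1,0,0) from the claimed factors: Σₗ aₗ[1]bₗ[0]cₗ[0] = (2)·(-2)·(3) + (-1)·(3)·(0) = -12, but T[1,0,0] = -6. The claim is false.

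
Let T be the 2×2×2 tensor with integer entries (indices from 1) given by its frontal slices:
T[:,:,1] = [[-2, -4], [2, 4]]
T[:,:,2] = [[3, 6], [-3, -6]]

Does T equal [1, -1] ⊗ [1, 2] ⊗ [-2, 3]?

Yes

Reconstruct entrywise from the claimed factors. For example, T[1,2,1] = -4 and Σₗ aₗ[1]bₗ[2]cₗ[1] = (1)·(2)·(-2) = -4; checking all 8 entries, every one matches. The claim holds.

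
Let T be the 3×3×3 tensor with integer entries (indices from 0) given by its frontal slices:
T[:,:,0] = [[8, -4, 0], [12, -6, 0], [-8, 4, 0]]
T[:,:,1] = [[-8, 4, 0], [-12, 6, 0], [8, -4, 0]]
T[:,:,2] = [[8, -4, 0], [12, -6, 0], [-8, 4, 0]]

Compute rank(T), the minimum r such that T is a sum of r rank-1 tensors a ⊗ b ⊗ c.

1

Lower bound: T ≠ 0 (e.g. T[0,0,0] = 8), so rank(T) ≥ 1.
Upper bound: if T = a ⊗ b ⊗ c then every fibre of T is a multiple of the corresponding factor, so read the factors off the fibres through the nonzero entry T[0,0,0] = 8.
The mode-1 fibre T[:,0,0] = [8, 12, -8] gives a = (2, 3, -2) (primitive direction); the mode-2 fibre T[0,:,0] = [8, -4, 0] gives b = (2, -1, 0); then c[k] = T[0,0,k] / (a[0]·b[0]) = [8, -8, 8] / 4 = (2, -2, 2).
Expanding (2, 3, -2) ⊗ (2, -1, 0) ⊗ (2, -2, 2) reproduces all 27 entries of T, so T = (2, 3, -2) ⊗ (2, -1, 0) ⊗ (2, -2, 2) and rank(T) ≤ 1.
These bounds meet, so rank(T) = 1.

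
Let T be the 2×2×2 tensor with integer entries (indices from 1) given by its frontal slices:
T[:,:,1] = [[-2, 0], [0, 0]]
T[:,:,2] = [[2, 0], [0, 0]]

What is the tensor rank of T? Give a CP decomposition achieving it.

Lower bound: T ≠ 0 (e.g. T[1,1,1] = -2), so rank(T) ≥ 1.
Upper bound: the mode-1 fibre T[:,1,1] = [-2, 0] gives a = [1, 0] (primitive direction); the mode-2 fibre T[1,:,1] = [-2, 0] gives b = [1, 0]; then c[k] = T[1,1,k] / (a[1]·b[1]) = [-2, 2] / 1 = [-2, 2].
Expanding [1, 0] ⊗ [1, 0] ⊗ [-2, 2] reproduces all 8 entries of T, so T = [1, 0] ⊗ [1, 0] ⊗ [-2, 2] and rank(T) ≤ 1.
These bounds meet, so rank(T) = 1.

rank(T) = 1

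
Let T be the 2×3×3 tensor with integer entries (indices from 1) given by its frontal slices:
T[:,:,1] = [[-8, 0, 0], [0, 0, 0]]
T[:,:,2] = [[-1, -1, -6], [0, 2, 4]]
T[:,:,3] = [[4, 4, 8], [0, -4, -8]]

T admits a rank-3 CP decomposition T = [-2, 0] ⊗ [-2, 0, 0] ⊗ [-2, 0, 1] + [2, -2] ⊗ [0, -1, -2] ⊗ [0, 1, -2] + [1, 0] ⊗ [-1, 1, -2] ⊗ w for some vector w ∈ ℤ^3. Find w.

Subtract the known terms from T to get the rank-1 residual R = [1, 0] ⊗ [-1, 1, -2] ⊗ w, so R[i,j,k] = a[i]·b[j]·w[k]. Pick indices with nonzero a[1]·b[1] = (1)·(-1) = -1. Only the fibre through (1,1,·) is needed: R[1,1,:] = T[1,1,:] − Σₗ aₗ[1]bₗ[1]cₗ = [-8, -1, 4] − (-2)·(-2)·[-2, 0, 1] − (2)·(0)·[0, 1, -2] = [0, -1, 0]. Then w[k] = R[1,1,k] / -1 for each k, giving w = [0, -1, 0] / -1 = [0, 1, 0].

w = [0, 1, 0]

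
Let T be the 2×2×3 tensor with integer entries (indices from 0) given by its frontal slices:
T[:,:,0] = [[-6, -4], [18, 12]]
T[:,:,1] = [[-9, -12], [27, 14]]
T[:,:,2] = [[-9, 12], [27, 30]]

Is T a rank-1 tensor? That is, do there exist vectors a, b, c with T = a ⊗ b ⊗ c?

The mode-3 unfolding of T (rows indexed by k, columns by (i,j) = (0,0), (0,1), (1,0), (1,1)) is [[-6, -4, 18, 12], [-9, -12, 27, 14], [-9, 12, 27, 30]].
There the 2×2 minor on rows k ∈ {0, 1}, columns (i,j) ∈ {(0,0), (0,1)} is det [[-6, -4], [-9, -12]] = 36 ≠ 0, so this unfolding has rank ≥ 2; CP rank is at least every unfolding rank, so rank(T) ≥ 2.
In particular rank(T) ≥ 2 > 1, so T is not rank-1.

No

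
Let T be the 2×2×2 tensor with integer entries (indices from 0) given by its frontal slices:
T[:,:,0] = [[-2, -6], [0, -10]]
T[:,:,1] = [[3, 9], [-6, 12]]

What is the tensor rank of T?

2

Lower bound: the mode-1 unfolding of T (rows indexed by i, columns by (j,k) = (0,0), (0,1), (1,0), (1,1)) is [[-2, 3, -6, 9], [0, -6, -10, 12]].
There the 2×2 minor on rows i ∈ {0, 1}, columns (j,k) ∈ {(0,0), (0,1)} is det [[-2, 3], [0, -6]] = 12 ≠ 0, so this unfolding has rank ≥ 2; CP rank is at least every unfolding rank, so rank(T) ≥ 2. (Flattening ranks never certify an upper bound on CP rank; for that we must actually write T with 2 rank-1 terms.)
Upper bound — finding two terms. Write S_k = T[:,:,k] for the frontal slices: S₀ = [[-2, -6], [0, -10]], S₁ = [[3, 9], [-6, 12]].
If T = a₁ ⊗ b₁ ⊗ c₁ + a₂ ⊗ b₂ ⊗ c₂ then each S_k = c₁[k]·a₁b₁ᵀ + c₂[k]·a₂b₂ᵀ. S₀ and S₁ are linearly independent, so a₁b₁ᵀ and a₂b₂ᵀ must span the same plane of matrices: they are the rank-1 matrices of the form x·S₀ + y·S₁.
det(x·S₀ + y·S₁) is 20·x² − 90·xy + 90·y² = 10·(2·x − 3·y)(x − 3·y), vanishing at (x:y) = (3:2) and (3:1).
M₁ = 3·S₀ + 2·S₁ = [[0, 0], [-12, -6]] = (-6)·[0, 1][2, 1]ᵀ and M₂ = 3·S₀ + S₁ = [[-3, -9], [-6, -18]] = (-3)·[1, 2][1, 3]ᵀ, so take a₁ = [0, 1], b₁ = [2, 1], a₂ = [1, 2], b₂ = [1, 3].
Each slice is an integer combination of E₁ = a₁b₁ᵀ and E₂ = a₂b₂ᵀ: S₀ = 2·E₁ − 2·E₂, S₁ = −6·E₁ + 3·E₂; reading off coefficients, c₁ = [2, -6] and c₂ = [-2, 3].
Hence T = [0, 1] ⊗ [2, 1] ⊗ [2, -6] + [1, 2] ⊗ [1, 3] ⊗ [-2, 3], so rank(T) ≤ 2.
These bounds meet, so rank(T) = 2.
Check entry T[0,1,0] = -6: (0)·(1)·(2) + (1)·(3)·(-2) = -6.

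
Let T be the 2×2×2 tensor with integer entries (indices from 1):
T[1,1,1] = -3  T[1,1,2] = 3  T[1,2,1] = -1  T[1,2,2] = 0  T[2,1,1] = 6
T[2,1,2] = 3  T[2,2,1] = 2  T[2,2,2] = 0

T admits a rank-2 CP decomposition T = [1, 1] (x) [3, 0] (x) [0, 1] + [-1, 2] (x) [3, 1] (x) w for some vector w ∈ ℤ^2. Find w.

w = [1, 0]

Subtract the known terms from T to get the rank-1 residual R = [-1, 2] (x) [3, 1] (x) w, so R[i,j,k] = a[i]·b[j]·w[k]. Pick indices with nonzero a[1]·b[1] = (-1)·(3) = -3. Only the fibre through (1,1,·) is needed: R[1,1,:] = T[1,1,:] − Σₗ aₗ[1]bₗ[1]cₗ = [-3, 3] − (1)·(3)·[0, 1] = [-3, 0]. Then w[k] = R[1,1,k] / -3 for each k, giving w = [-3, 0] / -3 = [1, 0].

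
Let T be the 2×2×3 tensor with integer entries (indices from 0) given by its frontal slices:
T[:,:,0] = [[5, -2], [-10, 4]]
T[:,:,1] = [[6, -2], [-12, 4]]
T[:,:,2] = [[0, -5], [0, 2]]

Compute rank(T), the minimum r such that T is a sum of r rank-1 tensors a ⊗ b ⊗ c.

Lower bound: the mode-3 unfolding of T (rows indexed by k, columns by (i,j) = (0,0), (0,1), (1,0), (1,1)) is [[5, -2, -10, 4], [6, -2, -12, 4], [0, -5, 0, 2]].
There the 3×3 minor on rows k ∈ {0, 1, 2}, columns (i,j) ∈ {(0,0), (0,1), (1,1)} is det [[5, -2, 4], [6, -2, 4], [0, -5, 2]] = -16 ≠ 0, so this unfolding has rank ≥ 3; CP rank is at least every unfolding rank, so rank(T) ≥ 3. (Flattening ranks never certify an upper bound on CP rank; for that we must actually write T with 3 rank-1 terms.)
Upper bound: T is a sum of 3 rank-1 terms, T = (1, -2) ⊗ (1, 0) ⊗ (1, 2, -2) + (1, -2) ⊗ (2, -1) ⊗ (2, 2, 1) + (1, 0) ⊗ (0, 1) ⊗ (0, 0, -4) (one valid choice — decompositions are not unique — normalised so each a, b is primitive with positive first nonzero entry; check it by expanding all entries), so rank(T) ≤ 3.
These bounds meet, so rank(T) = 3.
Check entry T[1,1,1] = 4: (-2)·(0)·(2) + (-2)·(-1)·(2) + (0)·(1)·(0) = 4.

3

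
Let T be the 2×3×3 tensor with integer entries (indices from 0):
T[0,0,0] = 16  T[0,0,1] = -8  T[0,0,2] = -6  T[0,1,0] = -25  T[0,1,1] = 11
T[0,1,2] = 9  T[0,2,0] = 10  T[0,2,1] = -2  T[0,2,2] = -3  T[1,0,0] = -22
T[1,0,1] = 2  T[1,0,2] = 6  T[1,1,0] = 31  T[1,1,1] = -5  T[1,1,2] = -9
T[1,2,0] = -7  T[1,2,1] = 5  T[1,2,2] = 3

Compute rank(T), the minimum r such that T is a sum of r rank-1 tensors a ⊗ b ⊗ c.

2

Lower bound: the mode-3 unfolding of T (rows indexed by k, columns by (i,j) = (0,0), (0,1), (0,2), (1,0), (1,1), (1,2)) is [[16, -25, 10, -22, 31, -7], [-8, 11, -2, 2, -5, 5], [-6, 9, -3, 6, -9, 3]].
There the 2×2 minor on rows k ∈ {0, 1}, columns (i,j) ∈ {(0,0), (0,1)} is det [[16, -25], [-8, 11]] = -24 ≠ 0, so this unfolding has rank ≥ 2; CP rank is at least every unfolding rank, so rank(T) ≥ 2. (Unfolding ranks only ever bound the CP rank from below — rank(T) can be strictly larger than all of them — so the matching upper bound has to come from an explicit 2-term decomposition.)
Upper bound — finding two terms. Write S_k = T[:,:,k] for the frontal slices: S₀ = [[16, -25, 10], [-22, 31, -7]], S₁ = [[-8, 11, -2], [2, -5, 5]], S₂ = [[-6, 9, -3], [6, -9, 3]].
If T = a₁ ⊗ b₁ ⊗ c₁ + a₂ ⊗ b₂ ⊗ c₂ then each S_k = c₁[k]·a₁b₁ᵀ + c₂[k]·a₂b₂ᵀ. S₀ and S₁ are linearly independent, so a₁b₁ᵀ and a₂b₂ᵀ must span the same plane of matrices: they are the rank-1 matrices of the form x·S₀ + y·S₁.
The 2×2 minor of x·S₀ + y·S₁ on rows {0,1}, columns {0,1} is −54·x² − 36·xy + 18·y² = (-18)·(3·x − y)(x + y), vanishing at (x:y) = (1:3) and (1:-1).
M₁ = S₀ + 3·S₁ = [[-8, 8, 4], [-16, 16, 8]] = (-4)·[1, 2][2, -2, -1]ᵀ and M₂ = S₀ − S₁ = [[24, -36, 12], [-24, 36, -12]] = 12·[1, -1][2, -3, 1]ᵀ, so take a₁ = [1, 2], b₁ = [2, -2, -1], a₂ = [1, -1], b₂ = [2, -3, 1].
Each slice is an integer combination of E₁ = a₁b₁ᵀ and E₂ = a₂b₂ᵀ: S₀ = −E₁ + 9·E₂, S₁ = −E₁ − 3·E₂, S₂ = −3·E₂; reading off coefficients, c₁ = [-1, -1, 0] and c₂ = [9, -3, -3].
Hence T = [1, 2] ⊗ [2, -2, -1] ⊗ [-1, -1, 0] + [1, -1] ⊗ [2, -3, 1] ⊗ [9, -3, -3], so rank(T) ≤ 2.
These bounds meet, so rank(T) = 2.
Check entry T[1,1,2] = -9: (2)·(-2)·(0) + (-1)·(-3)·(-3) = -9.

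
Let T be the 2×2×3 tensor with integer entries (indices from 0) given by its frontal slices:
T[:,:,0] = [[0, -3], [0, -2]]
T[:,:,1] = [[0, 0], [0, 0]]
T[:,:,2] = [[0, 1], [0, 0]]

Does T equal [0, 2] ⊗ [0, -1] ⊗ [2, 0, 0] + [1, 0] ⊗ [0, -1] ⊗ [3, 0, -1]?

No

Reconstruct entry (1,1,0) from the claimed factors: Σₗ aₗ[1]bₗ[1]cₗ[0] = (2)·(-1)·(2) + (0)·(-1)·(3) = -4, but T[1,1,0] = -2. The claim is false.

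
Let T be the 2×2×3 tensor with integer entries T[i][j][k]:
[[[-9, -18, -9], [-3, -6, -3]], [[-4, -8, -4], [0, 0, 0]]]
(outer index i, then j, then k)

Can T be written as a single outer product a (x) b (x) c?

No

The mode-1 unfolding of T (rows indexed by i, columns by (j,k) = (0,0), (0,1), (0,2), (1,0), (1,1), (1,2)) is [[-9, -18, -9, -3, -6, -3], [-4, -8, -4, 0, 0, 0]].
There the 2×2 minor on rows i ∈ {0, 1}, columns (j,k) ∈ {(0,0), (1,0)} is det [[-9, -3], [-4, 0]] = -12 ≠ 0, so this unfolding has rank ≥ 2; CP rank is at least every unfolding rank, so rank(T) ≥ 2.
In particular rank(T) ≥ 2 > 1, so T is not rank-1.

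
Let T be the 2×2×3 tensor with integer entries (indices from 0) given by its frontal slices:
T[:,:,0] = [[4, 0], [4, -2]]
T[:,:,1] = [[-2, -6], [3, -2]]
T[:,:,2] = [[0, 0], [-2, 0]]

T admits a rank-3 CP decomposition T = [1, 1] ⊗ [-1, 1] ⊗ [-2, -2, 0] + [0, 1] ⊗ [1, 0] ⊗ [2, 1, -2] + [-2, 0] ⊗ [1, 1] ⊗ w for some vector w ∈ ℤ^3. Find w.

w = [-1, 2, 0]

Subtract the known terms from T to get the rank-1 residual R = [-2, 0] ⊗ [1, 1] ⊗ w, so R[i,j,k] = a[i]·b[j]·w[k]. Pick indices with nonzero a[0]·b[0] = (-2)·(1) = -2. Only the fibre through (0,0,·) is needed: R[0,0,:] = T[0,0,:] − Σₗ aₗ[0]bₗ[0]cₗ = [4, -2, 0] − (1)·(-1)·[-2, -2, 0] − (0)·(1)·[2, 1, -2] = [2, -4, 0]. Then w[k] = R[0,0,k] / -2 for each k, giving w = [2, -4, 0] / -2 = [-1, 2, 0].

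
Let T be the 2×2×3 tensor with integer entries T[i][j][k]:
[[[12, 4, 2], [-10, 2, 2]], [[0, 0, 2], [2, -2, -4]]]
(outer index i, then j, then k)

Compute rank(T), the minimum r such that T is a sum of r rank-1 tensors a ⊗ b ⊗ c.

Lower bound: the mode-3 unfolding of T (rows indexed by k, columns by (i,j) = (0,0), (0,1), (1,0), (1,1)) is [[12, -10, 0, 2], [4, 2, 0, -2], [2, 2, 2, -4]].
There the 3×3 minor on rows k ∈ {0, 1, 2}, columns (i,j) ∈ {(0,0), (0,1), (1,0)} is det [[12, -10, 0], [4, 2, 0], [2, 2, 2]] = 128 ≠ 0, so this unfolding has rank ≥ 3; CP rank is at least every unfolding rank, so rank(T) ≥ 3. (This is only a lower bound: in general the CP rank may exceed every unfolding rank, so we still need to exhibit 3 rank-1 terms summing to T.)
Upper bound: T is a sum of 3 rank-1 terms, T = (1, -1) ⊗ (1, -2) ⊗ (2, -2, -2) + (1, 0) ⊗ (2, -1) ⊗ (4, 4, 2) + (1, 1) ⊗ (1, -1) ⊗ (2, -2, 0) (one valid choice — decompositions are not unique — normalised so each a, b is primitive with positive first nonzero entry; check it by expanding all entries), so rank(T) ≤ 3.
These bounds meet, so rank(T) = 3.
Check entry T[1,1,1] = -2: (-1)·(-2)·(-2) + (0)·(-1)·(4) + (1)·(-1)·(-2) = -2.

3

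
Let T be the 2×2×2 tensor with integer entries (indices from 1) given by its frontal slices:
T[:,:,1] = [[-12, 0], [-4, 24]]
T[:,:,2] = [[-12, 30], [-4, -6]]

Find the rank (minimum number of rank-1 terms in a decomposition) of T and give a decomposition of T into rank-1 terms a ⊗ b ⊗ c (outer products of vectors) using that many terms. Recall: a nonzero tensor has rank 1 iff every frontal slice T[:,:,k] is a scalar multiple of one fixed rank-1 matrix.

rank(T) = 2

Lower bound: the mode-1 unfolding of T (rows indexed by i, columns by (j,k) = (1,1), (1,2), (2,1), (2,2)) is [[-12, -12, 0, 30], [-4, -4, 24, -6]].
There the 2×2 minor on rows i ∈ {1, 2}, columns (j,k) ∈ {(1,1), (2,1)} is det [[-12, 0], [-4, 24]] = -288 ≠ 0, so this unfolding has rank ≥ 2; CP rank is at least every unfolding rank, so rank(T) ≥ 2. (Unfolding ranks only ever bound the CP rank from below — rank(T) can be strictly larger than all of them — so the matching upper bound has to come from an explicit 2-term decomposition.)
Upper bound — finding two terms. Write S_k = T[:,:,k] for the frontal slices: S₁ = [[-12, 0], [-4, 24]], S₂ = [[-12, 30], [-4, -6]].
If T = a₁ ⊗ b₁ ⊗ c₁ + a₂ ⊗ b₂ ⊗ c₂ then each S_k = c₁[k]·a₁b₁ᵀ + c₂[k]·a₂b₂ᵀ. S₁ and S₂ are linearly independent, so a₁b₁ᵀ and a₂b₂ᵀ must span the same plane of matrices: they are the rank-1 matrices of the form x·S₁ + y·S₂.
det(x·S₁ + y·S₂) is −288·x² − 96·xy + 192·y² = (-96)·(3·x − 2·y)(x + y), vanishing at (x:y) = (2:3) and (1:-1).
M₁ = 2·S₁ + 3·S₂ = [[-60, 90], [-20, 30]] = (-10)·[3, 1][2, -3]ᵀ and M₂ = S₁ − S₂ = [[0, -30], [0, 30]] = (-30)·[1, -1][0, 1]ᵀ, so take a₁ = [3, 1], b₁ = [2, -3], a₂ = [1, -1], b₂ = [0, 1].
Each slice is an integer combination of E₁ = a₁b₁ᵀ and E₂ = a₂b₂ᵀ: S₁ = −2·E₁ − 18·E₂, S₂ = −2·E₁ + 12·E₂; reading off coefficients, c₁ = [-2, -2] and c₂ = [-18, 12].
Hence T = [3, 1] ⊗ [2, -3] ⊗ [-2, -2] + [1, -1] ⊗ [0, 1] ⊗ [-18, 12], so rank(T) ≤ 2.
These bounds meet, so rank(T) = 2.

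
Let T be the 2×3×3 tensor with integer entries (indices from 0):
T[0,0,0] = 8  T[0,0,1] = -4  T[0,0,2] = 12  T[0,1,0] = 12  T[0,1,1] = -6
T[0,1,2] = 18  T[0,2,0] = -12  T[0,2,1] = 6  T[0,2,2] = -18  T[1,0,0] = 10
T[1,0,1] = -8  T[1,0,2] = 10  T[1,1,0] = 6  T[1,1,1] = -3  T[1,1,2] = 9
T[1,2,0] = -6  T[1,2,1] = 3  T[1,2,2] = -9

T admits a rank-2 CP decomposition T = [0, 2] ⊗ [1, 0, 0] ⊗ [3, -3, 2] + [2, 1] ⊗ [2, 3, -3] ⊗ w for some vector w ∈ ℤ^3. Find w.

Subtract the known terms from T to get the rank-1 residual R = [2, 1] ⊗ [2, 3, -3] ⊗ w, so R[i,j,k] = a[i]·b[j]·w[k]. Pick indices with nonzero a[0]·b[0] = (2)·(2) = 4. Only the fibre through (0,0,·) is needed: R[0,0,:] = T[0,0,:] − Σₗ aₗ[0]bₗ[0]cₗ = [8, -4, 12] − (0)·(1)·[3, -3, 2] = [8, -4, 12]. Then w[k] = R[0,0,k] / 4 for each k, giving w = [8, -4, 12] / 4 = [2, -1, 3].

w = [2, -1, 3]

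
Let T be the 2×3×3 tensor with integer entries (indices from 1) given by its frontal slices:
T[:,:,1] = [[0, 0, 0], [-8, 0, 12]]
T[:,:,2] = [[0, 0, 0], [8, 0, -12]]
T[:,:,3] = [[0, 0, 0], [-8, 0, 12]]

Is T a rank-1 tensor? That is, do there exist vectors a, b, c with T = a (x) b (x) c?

Yes

The mode-1 fibre T[:,1,1] = [0, -8] gives a = [0, 1] (primitive direction); the mode-2 fibre T[2,:,1] = [-8, 0, 12] gives b = [2, 0, -3]; then c[k] = T[2,1,k] / (a[2]·b[1]) = [-8, 8, -8] / 2 = [-4, 4, -4].
Expanding [0, 1] (x) [2, 0, -3] (x) [-4, 4, -4] reproduces all 18 entries of T, so T = [0, 1] (x) [2, 0, -3] (x) [-4, 4, -4] and rank(T) ≤ 1.
Equivalently every frontal slice T[:,:,k] is c[k] times the rank-1 matrix [0, 1] (x) [2, 0, -3]. So T has rank 1 (it is nonzero).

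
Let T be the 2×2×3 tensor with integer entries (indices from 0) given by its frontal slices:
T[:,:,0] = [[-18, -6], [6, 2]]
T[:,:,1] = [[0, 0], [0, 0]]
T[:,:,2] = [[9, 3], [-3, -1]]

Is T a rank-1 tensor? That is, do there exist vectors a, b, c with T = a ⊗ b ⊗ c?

Yes

If T = a ⊗ b ⊗ c then every fibre of T is a multiple of the corresponding factor, so read the factors off the fibres through the nonzero entry T[0,0,0] = -18.
The mode-1 fibre T[:,0,0] = [-18, 6] gives a = [3, -1] (primitive direction); the mode-2 fibre T[0,:,0] = [-18, -6] gives b = [3, 1]; then c[k] = T[0,0,k] / (a[0]·b[0]) = [-18, 0, 9] / 9 = [-2, 0, 1].
Expanding [3, -1] ⊗ [3, 1] ⊗ [-2, 0, 1] reproduces all 12 entries of T, so T = [3, -1] ⊗ [3, 1] ⊗ [-2, 0, 1] and rank(T) ≤ 1.
Equivalently every frontal slice T[:,:,k] is c[k] times the rank-1 matrix [3, -1] ⊗ [3, 1]. So T has rank 1 (it is nonzero).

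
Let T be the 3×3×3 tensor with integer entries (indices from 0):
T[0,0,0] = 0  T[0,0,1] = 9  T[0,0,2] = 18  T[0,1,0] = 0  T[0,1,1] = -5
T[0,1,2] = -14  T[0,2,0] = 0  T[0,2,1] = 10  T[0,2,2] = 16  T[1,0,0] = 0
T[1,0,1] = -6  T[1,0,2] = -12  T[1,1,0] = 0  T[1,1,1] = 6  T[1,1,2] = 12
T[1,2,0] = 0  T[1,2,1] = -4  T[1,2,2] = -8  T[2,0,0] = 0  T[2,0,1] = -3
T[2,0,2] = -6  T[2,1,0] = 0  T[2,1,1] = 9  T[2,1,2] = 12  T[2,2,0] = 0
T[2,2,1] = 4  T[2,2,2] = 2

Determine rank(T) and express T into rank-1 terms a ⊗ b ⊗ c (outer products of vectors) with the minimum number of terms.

rank(T) = 2

Lower bound: the mode-2 unfolding of T (rows indexed by j, columns by (i,k) = (0,0), (0,1), (0,2), (1,0), (1,1), (1,2), (2,0), (2,1), (2,2)) is [[0, 9, 18, 0, -6, -12, 0, -3, -6], [0, -5, -14, 0, 6, 12, 0, 9, 12], [0, 10, 16, 0, -4, -8, 0, 4, 2]].
There the 2×2 minor on rows j ∈ {0, 1}, columns (i,k) ∈ {(0,1), (0,2)} is det [[9, 18], [-5, -14]] = -36 ≠ 0, so this unfolding has rank ≥ 2; CP rank is at least every unfolding rank, so rank(T) ≥ 2. (This is only a lower bound: in general the CP rank may exceed every unfolding rank, so we still need to exhibit 2 rank-1 terms summing to T.)
Upper bound — finding two terms. Write S_k = T[:,:,k] for the frontal slices: S₀ = [[0, 0, 0], [0, 0, 0], [0, 0, 0]], S₁ = [[9, -5, 10], [-6, 6, -4], [-3, 9, 4]], S₂ = [[18, -14, 16], [-12, 12, -8], [-6, 12, 2]].
If T = a₁ ⊗ b₁ ⊗ c₁ + a₂ ⊗ b₂ ⊗ c₂ then each S_k = c₁[k]·a₁b₁ᵀ + c₂[k]·a₂b₂ᵀ. S₁ and S₂ are linearly independent, so a₁b₁ᵀ and a₂b₂ᵀ must span the same plane of matrices: they are the rank-1 matrices of the form x·S₁ + y·S₂.
The 2×2 minor of x·S₁ + y·S₂ on rows {0,1}, columns {0,1} is 24·x² + 72·xy + 48·y² = 24·(x + 2·y)(x + y), vanishing at (x:y) = (2:-1) and (1:-1).
M₁ = 2·S₁ − S₂ = [[0, 4, 4], [0, 0, 0], [0, 6, 6]] = 2·(2, 0, 3)(0, 1, 1)ᵀ and M₂ = S₁ − S₂ = [[-9, 9, -6], [6, -6, 4], [3, -3, 2]] = −(3, -2, -1)(3, -3, 2)ᵀ, so take a₁ = (2, 0, 3), b₁ = (0, 1, 1), a₂ = (3, -2, -1), b₂ = (3, -3, 2).
Each slice is an integer combination of E₁ = a₁b₁ᵀ and E₂ = a₂b₂ᵀ: S₀ = 0, S₁ = 2·E₁ + E₂, S₂ = 2·E₁ + 2·E₂; reading off coefficients, c₁ = (0, 2, 2) and c₂ = (0, 1, 2).
Hence T = (2, 0, 3) ⊗ (0, 1, 1) ⊗ (0, 2, 2) + (3, -2, -1) ⊗ (3, -3, 2) ⊗ (0, 1, 2), so rank(T) ≤ 2.
These bounds meet, so rank(T) = 2.
Check entry T[2,2,2] = 2: (3)·(1)·(2) + (-1)·(2)·(2) = 2.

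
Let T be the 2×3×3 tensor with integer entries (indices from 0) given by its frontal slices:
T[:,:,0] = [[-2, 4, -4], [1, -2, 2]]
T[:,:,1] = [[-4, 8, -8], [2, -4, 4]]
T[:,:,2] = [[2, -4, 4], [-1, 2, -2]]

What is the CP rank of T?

1

Lower bound: T ≠ 0 (e.g. T[0,0,0] = -2), so rank(T) ≥ 1.
Upper bound: if T = a ⊗ b ⊗ c then every fibre of T is a multiple of the corresponding factor, so read the factors off the fibres through the nonzero entry T[0,0,0] = -2.
The mode-1 fibre T[:,0,0] = [-2, 1] gives a = [2, -1] (primitive direction); the mode-2 fibre T[0,:,0] = [-2, 4, -4] gives b = [1, -2, 2]; then c[k] = T[0,0,k] / (a[0]·b[0]) = [-2, -4, 2] / 2 = [-1, -2, 1].
Expanding [2, -1] ⊗ [1, -2, 2] ⊗ [-1, -2, 1] reproduces all 18 entries of T, so T = [2, -1] ⊗ [1, -2, 2] ⊗ [-1, -2, 1] and rank(T) ≤ 1.
These bounds meet, so rank(T) = 1.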